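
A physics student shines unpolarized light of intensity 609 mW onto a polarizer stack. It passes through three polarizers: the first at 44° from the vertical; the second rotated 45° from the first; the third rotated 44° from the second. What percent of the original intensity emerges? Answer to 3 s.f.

Unpolarized light through the first polarizer → I₁ = 609 mW/2 = 304.5 mW, polarized at 44°.
I₂ = I₁ · cos²(45°) = 304.5 · 0.5 = 152.3 mW.
I₃ = I₂ · cos²(44°) = 152.3 · 0.5174 = 78.78 mW.
That is 12.94% of the incident intensity.

≈ 12.9%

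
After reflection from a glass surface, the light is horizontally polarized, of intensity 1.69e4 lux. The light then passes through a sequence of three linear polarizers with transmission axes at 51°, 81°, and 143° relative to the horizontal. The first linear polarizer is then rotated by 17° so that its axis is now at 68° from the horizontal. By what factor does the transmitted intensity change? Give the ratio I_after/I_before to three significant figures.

I_new/I_old ≈ 0.449

Before rotation:
By Malus's law, I₁ = I₀ cos²(51° − 0°) = I₀ cos²(51°) = 0.396 I₀.
I₂ = I₁ cos²(81° − 51°) = 0.396 I₀ · cos²(30°) = 0.297 I₀.
I₃ = I₂ cos²(143° − 81°) = 0.297 I₀ · cos²(62°) = 0.06547 I₀.
After rotation:
I₁ = I₀ cos²(68° − 0°) = I₀ cos²(68°) = 0.1403 I₀.
I₂ = I₁ cos²(81° − 68°) = 0.1403 I₀ · cos²(13°) = 0.1332 I₀.
I₃ = I₂ cos²(143° − 81°) = 0.1332 I₀ · cos²(62°) = 0.02936 I₀.
Ratio = 0.02936 / 0.06547 = 0.4485.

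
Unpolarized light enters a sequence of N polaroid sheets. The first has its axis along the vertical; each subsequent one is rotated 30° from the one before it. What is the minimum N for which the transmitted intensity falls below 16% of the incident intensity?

N = 5

First polarizer halves the unpolarized light: factor 1/2.
Each further stage multiplies by cos²(30°) = 0.75.
After N polarizers: T = 0.5·0.75^(N−1). Require T < 0.16 ⇒ N−1 > ln(0.16/0.5)/ln(0.75) = 3.96, so N−1 ≥ 4 and N = 5.
Check: N=5 gives T = 0.1582 < 0.16; N=4 gives T = 0.2109.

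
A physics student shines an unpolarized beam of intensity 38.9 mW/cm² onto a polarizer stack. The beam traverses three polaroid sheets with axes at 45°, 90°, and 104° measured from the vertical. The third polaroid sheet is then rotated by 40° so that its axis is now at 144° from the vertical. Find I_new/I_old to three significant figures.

I_new/I_old ≈ 0.367

Before rotation:
Unpolarized light through the first polarizer → I₁ = ½ I₀, now polarized at 45°.
I₂ = I₁ cos²(90° − 45°) = 0.5 I₀ · cos²(45°) = 0.25 I₀.
I₃ = I₂ cos²(104° − 90°) = 0.25 I₀ · cos²(14°) = 0.2354 I₀.
After rotation:
Unpolarized light through the first polarizer → I₁ = ½ I₀, now polarized at 45°.
I₂ = I₁ cos²(90° − 45°) = 0.5 I₀ · cos²(45°) = 0.25 I₀.
I₃ = I₂ cos²(144° − 90°) = 0.25 I₀ · cos²(54°) = 0.08637 I₀.
Ratio = 0.08637 / 0.2354 = 0.367.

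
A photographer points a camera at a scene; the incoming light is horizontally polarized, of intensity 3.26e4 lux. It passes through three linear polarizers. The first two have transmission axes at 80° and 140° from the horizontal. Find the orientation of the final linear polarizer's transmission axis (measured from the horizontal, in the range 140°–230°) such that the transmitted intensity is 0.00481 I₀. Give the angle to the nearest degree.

θ ≈ 177°

By Malus's law, I₁ = I₀ cos²(80° − 0°) = I₀ cos²(80°) = 0.03015 I₀.
I₂ = I₁ cos²(140° − 80°) = 0.03015 I₀ · cos²(60°) = 0.007538 I₀.
Need I₃/I₀ = 0.00481, so cos²(θ − 140°) = 0.00481 / 0.007538 = 0.6381.
θ − 140° = arccos(√0.6381) = 37.0°, giving θ ≈ 140 + 37.0 = 177.0°.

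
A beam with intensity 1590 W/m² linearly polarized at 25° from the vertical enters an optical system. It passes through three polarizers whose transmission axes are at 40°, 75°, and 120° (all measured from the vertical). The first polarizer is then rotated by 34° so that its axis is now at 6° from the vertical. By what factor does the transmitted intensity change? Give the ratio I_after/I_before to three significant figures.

Before rotation:
I₁ = I₀ cos²(40° − 25°) = I₀ cos²(15°) = 0.933 I₀.
I₂ = I₁ cos²(75° − 40°) = 0.933 I₀ · cos²(35°) = 0.6261 I₀.
I₃ = I₂ cos²(120° − 75°) = 0.6261 I₀ · cos²(45°) = 0.313 I₀.
After rotation:
I₁ = I₀ cos²(6° − 25°) = I₀ cos²(19°) = 0.894 I₀.
I₂ = I₁ cos²(75° − 6°) = 0.894 I₀ · cos²(69°) = 0.1148 I₀.
I₃ = I₂ cos²(120° − 75°) = 0.1148 I₀ · cos²(45°) = 0.05741 I₀.
Ratio = 0.05741 / 0.313 = 0.1834.

I_new/I_old ≈ 0.183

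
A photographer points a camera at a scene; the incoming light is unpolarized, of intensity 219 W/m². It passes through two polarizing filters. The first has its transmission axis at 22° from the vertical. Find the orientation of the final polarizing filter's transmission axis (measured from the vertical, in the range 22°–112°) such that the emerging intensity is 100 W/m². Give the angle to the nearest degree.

θ ≈ 39°

Unpolarized light through the first polarizer → I₁ = ½ I₀, now polarized at 22°.
Target fraction: 100 / 219 W/m² = 0.4566 of I₀.
Need I₂/I₀ = 0.4566, so cos²(θ − 22°) = 0.4566 / 0.5 = 0.9132.
θ − 22° = arccos(√0.9132) = 17.1°, giving θ ≈ 22 + 17.1 = 39.1°.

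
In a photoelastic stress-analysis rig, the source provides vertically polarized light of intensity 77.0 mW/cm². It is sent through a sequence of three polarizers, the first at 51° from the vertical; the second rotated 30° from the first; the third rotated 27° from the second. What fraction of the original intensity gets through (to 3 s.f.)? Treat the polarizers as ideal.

I/I₀ ≈ 0.236

I₁ = 77.0 mW/cm² · cos²(51°) = 30.5 mW/cm².
I₂ = I₁ · cos²(30°) = 30.5 · 0.75 = 22.87 mW/cm².
I₃ = I₂ · cos²(27°) = 22.87 · 0.7939 = 18.16 mW/cm².
Transmitted fraction = 0.2358.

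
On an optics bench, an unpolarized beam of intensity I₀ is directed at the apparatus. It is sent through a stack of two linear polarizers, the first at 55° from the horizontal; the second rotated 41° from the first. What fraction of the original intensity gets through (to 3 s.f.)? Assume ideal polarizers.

Unpolarized light through the first polarizer → I₁ = ½ I₀, now polarized at 55°.
I₂ = I₁ cos²(41°) = 0.5 · 0.5696 I₀ = 0.2848 I₀.
Transmitted fraction = 0.2848.

≈ 0.285 I₀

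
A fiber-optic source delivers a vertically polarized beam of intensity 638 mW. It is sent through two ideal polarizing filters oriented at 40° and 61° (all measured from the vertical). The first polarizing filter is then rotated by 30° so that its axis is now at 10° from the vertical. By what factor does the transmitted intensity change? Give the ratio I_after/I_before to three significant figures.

I_new/I_old ≈ 0.751

Before rotation:
By Malus's law, I₁ = I₀ cos²(40° − 0°) = I₀ cos²(40°) = 0.5868 I₀.
I₂ = I₁ cos²(61° − 40°) = 0.5868 I₀ · cos²(21°) = 0.5115 I₀.
After rotation:
I₁ = I₀ cos²(10° − 0°) = I₀ cos²(10°) = 0.9698 I₀.
I₂ = I₁ cos²(61° − 10°) = 0.9698 I₀ · cos²(51°) = 0.3841 I₀.
Ratio = 0.3841 / 0.5115 = 0.751.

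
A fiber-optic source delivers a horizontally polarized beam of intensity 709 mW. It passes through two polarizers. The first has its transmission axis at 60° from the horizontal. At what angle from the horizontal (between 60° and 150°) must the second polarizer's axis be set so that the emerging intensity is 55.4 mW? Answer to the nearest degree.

I₁ = I₀ cos²(60° − 0°) = I₀ cos²(60°) = 0.25 I₀.
Target fraction: 55.4 / 709 mW = 0.07814 of I₀.
Need I₂/I₀ = 0.07814, so cos²(θ − 60°) = 0.07814 / 0.25 = 0.3126.
θ − 60° = arccos(√0.3126) = 56.0°, giving θ ≈ 60 + 56.0 = 116.0°.

θ ≈ 116°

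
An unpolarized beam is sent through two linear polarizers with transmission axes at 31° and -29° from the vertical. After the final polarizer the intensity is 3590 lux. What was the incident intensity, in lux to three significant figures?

I₀ ≈ 2.87e4 lux

Unpolarized light through the first polarizer → I₁ = ½ I₀, now polarized at 31°.
I₂ = I₁ cos²(-29° − 31°) = 0.5 I₀ · cos²(60°) = 0.125 I₀.
So 3590 lux = 0.125 I₀, giving I₀ = 3590/0.125 = 2.872e+04 lux.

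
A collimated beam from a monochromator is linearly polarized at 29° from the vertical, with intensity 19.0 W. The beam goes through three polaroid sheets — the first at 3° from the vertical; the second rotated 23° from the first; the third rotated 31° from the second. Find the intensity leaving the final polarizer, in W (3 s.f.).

I ≈ 9.56 W

I₁ = 19.0 W · cos²(26°) = 15.35 W.
I₂ = I₁ · cos²(23°) = 15.35 · 0.8473 = 13.01 W.
I₃ = I₂ · cos²(31°) = 13.01 · 0.7347 = 9.556 W.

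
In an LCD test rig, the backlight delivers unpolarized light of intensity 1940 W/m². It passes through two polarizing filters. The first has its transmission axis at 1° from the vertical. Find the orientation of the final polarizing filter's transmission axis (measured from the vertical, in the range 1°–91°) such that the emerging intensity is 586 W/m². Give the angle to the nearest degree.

θ ≈ 40°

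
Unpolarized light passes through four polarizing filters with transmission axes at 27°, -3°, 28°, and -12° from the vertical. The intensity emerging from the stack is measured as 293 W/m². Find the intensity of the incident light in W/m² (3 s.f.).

Unpolarized light through the first polarizer → I₁ = ½ I₀, now polarized at 27°.
I₂ = I₁ cos²(-3° − 27°) = 0.5 I₀ · cos²(30°) = 0.375 I₀.
I₃ = I₂ cos²(28° + 3°) = 0.375 I₀ · cos²(31°) = 0.2755 I₀.
I₄ = I₃ cos²(-12° − 28°) = 0.2755 I₀ · cos²(40°) = 0.1617 I₀.
So 293 W/m² = 0.1617 I₀, giving I₀ = 293/0.1617 = 1812 W/m².

I₀ ≈ 1810 W/m²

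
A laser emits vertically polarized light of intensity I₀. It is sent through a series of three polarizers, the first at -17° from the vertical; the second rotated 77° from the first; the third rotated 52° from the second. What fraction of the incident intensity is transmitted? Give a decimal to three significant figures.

I₁ = I₀ cos²(-17° − 0°) = I₀ cos²(17°) = 0.9145 I₀.
I₂ = I₁ cos²(77°) = 0.9145 · 0.0506 I₀ = 0.04628 I₀.
I₃ = I₂ cos²(52°) = 0.04628 · 0.379 I₀ = 0.01754 I₀.
Transmitted fraction = 0.01754.

≈ 0.0175 I₀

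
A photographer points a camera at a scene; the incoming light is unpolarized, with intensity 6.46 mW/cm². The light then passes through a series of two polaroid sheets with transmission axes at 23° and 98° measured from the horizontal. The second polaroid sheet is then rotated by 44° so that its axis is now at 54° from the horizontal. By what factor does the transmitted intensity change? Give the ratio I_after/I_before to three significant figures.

I_new/I_old ≈ 11.0

Before rotation:
Unpolarized light through the first polarizer → I₁ = ½ I₀, now polarized at 23°.
I₂ = I₁ cos²(98° − 23°) = 0.5 I₀ · cos²(75°) = 0.03349 I₀.
After rotation:
Unpolarized light through the first polarizer → I₁ = ½ I₀, now polarized at 23°.
I₂ = I₁ cos²(54° − 23°) = 0.5 I₀ · cos²(31°) = 0.3674 I₀.
Ratio = 0.3674 / 0.03349 = 10.97.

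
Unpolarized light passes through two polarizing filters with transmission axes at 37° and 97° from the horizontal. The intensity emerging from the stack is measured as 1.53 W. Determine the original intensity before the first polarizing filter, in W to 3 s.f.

I₀ ≈ 12.2 W

Unpolarized light through the first polarizer → I₁ = ½ I₀, now polarized at 37°.
I₂ = I₁ cos²(97° − 37°) = 0.5 I₀ · cos²(60°) = 0.125 I₀.
So 1.53 W = 0.125 I₀, giving I₀ = 1.53/0.125 = 12.24 W.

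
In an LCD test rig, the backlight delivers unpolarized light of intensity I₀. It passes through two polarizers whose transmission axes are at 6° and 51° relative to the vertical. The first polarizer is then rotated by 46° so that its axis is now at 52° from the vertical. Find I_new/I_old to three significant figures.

Before rotation:
Unpolarized light through the first polarizer → I₁ = ½ I₀, now polarized at 6°.
I₂ = I₁ cos²(51° − 6°) = 0.5 I₀ · cos²(45°) = 0.25 I₀.
After rotation:
Unpolarized light through the first polarizer → I₁ = ½ I₀, now polarized at 52°.
I₂ = I₁ cos²(51° − 52°) = 0.5 I₀ · cos²(1°) = 0.4998 I₀.
Ratio = 0.4998 / 0.25 = 1.999.

I_new/I_old ≈ 2.00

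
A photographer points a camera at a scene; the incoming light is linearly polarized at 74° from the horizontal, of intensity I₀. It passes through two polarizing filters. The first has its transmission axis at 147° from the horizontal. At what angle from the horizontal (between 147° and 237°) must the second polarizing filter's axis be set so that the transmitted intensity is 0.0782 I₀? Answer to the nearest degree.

By Malus's law, I₁ = I₀ cos²(147° − 74°) = I₀ cos²(73°) = 0.08548 I₀.
Need I₂/I₀ = 0.0782, so cos²(θ − 147°) = 0.0782 / 0.08548 = 0.9148.
θ − 147° = arccos(√0.9148) = 17.0°, giving θ ≈ 147 + 17.0 = 164.0°.

θ ≈ 164°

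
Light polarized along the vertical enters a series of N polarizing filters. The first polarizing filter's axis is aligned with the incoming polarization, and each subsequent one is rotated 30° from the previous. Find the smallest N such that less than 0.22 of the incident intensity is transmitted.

First polarizer is aligned with the polarization: full transmission.
Each further stage multiplies by cos²(30°) = 0.75.
After N polarizers: T = 0.75^(N−1). Require T < 0.22 ⇒ N−1 > ln(0.22)/ln(0.75) = 5.26, so N−1 ≥ 6 and N = 7.
Check: N=7 gives T = 0.178 < 0.22; N=6 gives T = 0.2373.

N = 7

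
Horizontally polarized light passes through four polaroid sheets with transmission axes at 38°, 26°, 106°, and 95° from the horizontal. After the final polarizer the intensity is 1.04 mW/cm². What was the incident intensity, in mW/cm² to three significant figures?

By Malus's law, I₁ = I₀ cos²(38° − 0°) = I₀ cos²(38°) = 0.621 I₀.
I₂ = I₁ cos²(26° − 38°) = 0.621 I₀ · cos²(12°) = 0.5941 I₀.
I₃ = I₂ cos²(106° − 26°) = 0.5941 I₀ · cos²(80°) = 0.01791 I₀.
I₄ = I₃ cos²(95° − 106°) = 0.01791 I₀ · cos²(11°) = 0.01726 I₀.
So 1.04 mW/cm² = 0.01726 I₀, giving I₀ = 1.04/0.01726 = 60.25 mW/cm².

I₀ ≈ 60.2 mW/cm²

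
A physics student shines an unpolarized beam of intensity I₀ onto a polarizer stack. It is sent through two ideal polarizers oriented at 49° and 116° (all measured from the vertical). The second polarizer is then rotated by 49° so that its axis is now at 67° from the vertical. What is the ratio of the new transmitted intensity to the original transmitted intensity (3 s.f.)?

I_new/I_old ≈ 5.92

Before rotation:
Unpolarized light through the first polarizer → I₁ = ½ I₀, now polarized at 49°.
I₂ = I₁ cos²(116° − 49°) = 0.5 I₀ · cos²(67°) = 0.07634 I₀.
After rotation:
Unpolarized light through the first polarizer → I₁ = ½ I₀, now polarized at 49°.
I₂ = I₁ cos²(67° − 49°) = 0.5 I₀ · cos²(18°) = 0.4523 I₀.
Ratio = 0.4523 / 0.07634 = 5.925.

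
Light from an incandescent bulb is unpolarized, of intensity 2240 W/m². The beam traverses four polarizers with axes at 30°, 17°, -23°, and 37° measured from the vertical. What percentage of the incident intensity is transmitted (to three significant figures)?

Unpolarized light through the first polarizer → I₁ = 2240 W/m²/2 = 1120 W/m², polarized at 30°.
I₂ = I₁ · cos²(13°) = 1120 · 0.9494 = 1063 W/m².
I₃ = I₂ · cos²(40°) = 1063 · 0.5868 = 624 W/m².
I₄ = I₃ · cos²(60°) = 624 · 0.25 = 156 W/m².
That is 6.964% of the incident intensity.

≈ 6.96%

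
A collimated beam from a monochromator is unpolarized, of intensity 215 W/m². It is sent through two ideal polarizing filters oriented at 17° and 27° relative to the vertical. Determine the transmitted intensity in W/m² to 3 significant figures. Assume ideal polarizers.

I ≈ 104 W/m²

Unpolarized light through the first polarizer → I₁ = 215 W/m²/2 = 107.5 W/m², polarized at 17°.
I₂ = I₁ · cos²(10°) = 107.5 · 0.9698 = 104.3 W/m².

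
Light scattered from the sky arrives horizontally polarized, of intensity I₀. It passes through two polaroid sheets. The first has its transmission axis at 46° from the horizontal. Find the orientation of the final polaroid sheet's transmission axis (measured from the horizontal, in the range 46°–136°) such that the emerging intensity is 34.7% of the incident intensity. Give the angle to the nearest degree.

I₁ = I₀ cos²(46° − 0°) = I₀ cos²(46°) = 0.4826 I₀.
Need I₂/I₀ = 0.347, so cos²(θ − 46°) = 0.347 / 0.4826 = 0.7191.
θ − 46° = arccos(√0.7191) = 32.0°, giving θ ≈ 46 + 32.0 = 78.0°.

θ ≈ 78°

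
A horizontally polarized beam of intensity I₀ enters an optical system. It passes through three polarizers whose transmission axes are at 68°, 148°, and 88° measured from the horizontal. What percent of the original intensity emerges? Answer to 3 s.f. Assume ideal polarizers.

≈ 0.106%

By Malus's law, I₁ = I₀ cos²(68° − 0°) = I₀ cos²(68°) = 0.1403 I₀.
I₂ = I₁ cos²(148° − 68°) = 0.1403 I₀ · cos²(80°) = 0.004231 I₀.
I₃ = I₂ cos²(88° − 148°) = 0.004231 I₀ · cos²(60°) = 0.001058 I₀.
That is 0.1058% of the incident intensity.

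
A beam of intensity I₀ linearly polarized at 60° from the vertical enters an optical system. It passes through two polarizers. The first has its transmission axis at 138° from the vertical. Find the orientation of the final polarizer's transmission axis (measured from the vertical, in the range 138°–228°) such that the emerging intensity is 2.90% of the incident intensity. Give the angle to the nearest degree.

θ ≈ 173°

By Malus's law, I₁ = I₀ cos²(138° − 60°) = I₀ cos²(78°) = 0.04323 I₀.
Need I₂/I₀ = 0.029, so cos²(θ − 138°) = 0.029 / 0.04323 = 0.6709.
θ − 138° = arccos(√0.6709) = 35.0°, giving θ ≈ 138 + 35.0 = 173.0°.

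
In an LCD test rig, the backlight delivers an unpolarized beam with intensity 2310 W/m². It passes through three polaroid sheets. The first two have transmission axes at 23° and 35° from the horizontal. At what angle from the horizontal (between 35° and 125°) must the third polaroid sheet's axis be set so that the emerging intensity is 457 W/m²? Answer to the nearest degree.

Unpolarized light through the first polarizer → I₁ = ½ I₀, now polarized at 23°.
I₂ = I₁ cos²(35° − 23°) = 0.5 I₀ · cos²(12°) = 0.4784 I₀.
Target fraction: 457 / 2310 W/m² = 0.1978 of I₀.
Need I₃/I₀ = 0.1978, so cos²(θ − 35°) = 0.1978 / 0.4784 = 0.4135.
θ − 35° = arccos(√0.4135) = 50.0°, giving θ ≈ 35 + 50.0 = 85.0°.

θ ≈ 85°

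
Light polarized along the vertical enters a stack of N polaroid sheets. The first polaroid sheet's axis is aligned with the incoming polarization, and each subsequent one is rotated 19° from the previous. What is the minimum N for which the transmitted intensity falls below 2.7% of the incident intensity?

First polarizer is aligned with the polarization: full transmission.
Each further stage multiplies by cos²(19°) = 0.894.
After N polarizers: T = 0.894^(N−1). Require T < 0.027 ⇒ N−1 > ln(0.027)/ln(0.894) = 32.24, so N−1 ≥ 33 and N = 34.
Check: N=34 gives T = 0.02479 < 0.027; N=33 gives T = 0.02773.

N = 34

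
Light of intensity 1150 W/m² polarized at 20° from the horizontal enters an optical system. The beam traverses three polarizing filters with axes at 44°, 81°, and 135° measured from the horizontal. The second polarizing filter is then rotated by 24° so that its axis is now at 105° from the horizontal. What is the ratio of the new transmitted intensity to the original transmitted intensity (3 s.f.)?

Before rotation:
I₁ = I₀ cos²(44° − 20°) = I₀ cos²(24°) = 0.8346 I₀.
I₂ = I₁ cos²(81° − 44°) = 0.8346 I₀ · cos²(37°) = 0.5323 I₀.
I₃ = I₂ cos²(135° − 81°) = 0.5323 I₀ · cos²(54°) = 0.1839 I₀.
After rotation:
I₁ = I₀ cos²(44° − 20°) = I₀ cos²(24°) = 0.8346 I₀.
I₂ = I₁ cos²(105° − 44°) = 0.8346 I₀ · cos²(61°) = 0.1962 I₀.
I₃ = I₂ cos²(135° − 105°) = 0.1962 I₀ · cos²(30°) = 0.1471 I₀.
Ratio = 0.1471 / 0.1839 = 0.8.

I_new/I_old ≈ 0.800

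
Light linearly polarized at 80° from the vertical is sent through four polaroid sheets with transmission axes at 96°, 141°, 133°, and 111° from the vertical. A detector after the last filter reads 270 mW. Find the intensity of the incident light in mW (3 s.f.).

I₀ ≈ 693 mW

I₁ = I₀ cos²(96° − 80°) = I₀ cos²(16°) = 0.924 I₀.
I₂ = I₁ cos²(141° − 96°) = 0.924 I₀ · cos²(45°) = 0.462 I₀.
I₃ = I₂ cos²(133° − 141°) = 0.462 I₀ · cos²(8°) = 0.4531 I₀.
I₄ = I₃ cos²(111° − 133°) = 0.4531 I₀ · cos²(22°) = 0.3895 I₀.
So 270 mW = 0.3895 I₀, giving I₀ = 270/0.3895 = 693.2 mW.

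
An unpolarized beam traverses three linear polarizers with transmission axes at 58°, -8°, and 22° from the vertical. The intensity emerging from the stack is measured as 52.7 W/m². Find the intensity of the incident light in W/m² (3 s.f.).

Unpolarized light through the first polarizer → I₁ = ½ I₀, now polarized at 58°.
I₂ = I₁ cos²(-8° − 58°) = 0.5 I₀ · cos²(66°) = 0.08272 I₀.
I₃ = I₂ cos²(22° + 8°) = 0.08272 I₀ · cos²(30°) = 0.06204 I₀.
So 52.7 W/m² = 0.06204 I₀, giving I₀ = 52.7/0.06204 = 849.5 W/m².

I₀ ≈ 849 W/m²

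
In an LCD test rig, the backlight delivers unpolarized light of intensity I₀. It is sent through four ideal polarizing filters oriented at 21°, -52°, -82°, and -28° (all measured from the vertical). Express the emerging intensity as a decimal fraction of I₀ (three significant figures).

≈ 0.0111 I₀

Unpolarized light through the first polarizer → I₁ = ½ I₀, now polarized at 21°.
I₂ = I₁ cos²(-52° − 21°) = 0.5 I₀ · cos²(73°) = 0.04274 I₀.
I₃ = I₂ cos²(-82° + 52°) = 0.04274 I₀ · cos²(30°) = 0.03206 I₀.
I₄ = I₃ cos²(-28° + 82°) = 0.03206 I₀ · cos²(54°) = 0.01107 I₀.
Transmitted fraction = 0.01107.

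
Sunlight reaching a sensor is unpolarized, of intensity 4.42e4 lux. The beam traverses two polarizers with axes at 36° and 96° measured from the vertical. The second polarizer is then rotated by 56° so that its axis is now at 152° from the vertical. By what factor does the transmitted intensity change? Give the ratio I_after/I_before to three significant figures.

I_new/I_old ≈ 0.769

Before rotation:
Unpolarized light through the first polarizer → I₁ = ½ I₀, now polarized at 36°.
I₂ = I₁ cos²(96° − 36°) = 0.5 I₀ · cos²(60°) = 0.125 I₀.
After rotation:
Unpolarized light through the first polarizer → I₁ = ½ I₀, now polarized at 36°.
Angle between axes 1 and 2: 64°. I₂ = 0.5 I₀ · cos²(64°) = 0.09608 I₀.
Ratio = 0.09608 / 0.125 = 0.7687.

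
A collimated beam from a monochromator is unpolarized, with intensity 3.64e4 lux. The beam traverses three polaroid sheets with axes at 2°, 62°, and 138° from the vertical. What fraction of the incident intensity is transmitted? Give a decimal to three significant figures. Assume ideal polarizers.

Unpolarized light through the first polarizer → I₁ = 3.64e4 lux/2 = 1.82e+04 lux, polarized at 2°.
I₂ = I₁ · cos²(60°) = 1.82e+04 · 0.25 = 4550 lux.
I₃ = I₂ · cos²(76°) = 4550 · 0.05853 = 266.3 lux.
Transmitted fraction = 0.007316.

I/I₀ ≈ 0.00732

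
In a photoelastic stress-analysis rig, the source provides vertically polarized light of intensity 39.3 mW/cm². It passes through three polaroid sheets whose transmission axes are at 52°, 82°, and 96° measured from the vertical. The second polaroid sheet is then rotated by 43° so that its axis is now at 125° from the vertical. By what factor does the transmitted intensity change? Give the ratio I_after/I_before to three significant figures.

Before rotation:
By Malus's law, I₁ = I₀ cos²(52° − 0°) = I₀ cos²(52°) = 0.379 I₀.
I₂ = I₁ cos²(82° − 52°) = 0.379 I₀ · cos²(30°) = 0.2843 I₀.
I₃ = I₂ cos²(96° − 82°) = 0.2843 I₀ · cos²(14°) = 0.2676 I₀.
After rotation:
I₁ = I₀ cos²(52° − 0°) = I₀ cos²(52°) = 0.379 I₀.
I₂ = I₁ cos²(125° − 52°) = 0.379 I₀ · cos²(73°) = 0.0324 I₀.
I₃ = I₂ cos²(96° − 125°) = 0.0324 I₀ · cos²(29°) = 0.02479 I₀.
Ratio = 0.02479 / 0.2676 = 0.09261.

I_new/I_old ≈ 0.0926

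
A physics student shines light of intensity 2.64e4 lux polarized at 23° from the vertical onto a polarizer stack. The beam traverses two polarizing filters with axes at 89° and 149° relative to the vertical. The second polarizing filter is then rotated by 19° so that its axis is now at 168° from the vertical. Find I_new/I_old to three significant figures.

Before rotation:
By Malus's law, I₁ = I₀ cos²(89° − 23°) = I₀ cos²(66°) = 0.1654 I₀.
I₂ = I₁ cos²(149° − 89°) = 0.1654 I₀ · cos²(60°) = 0.04136 I₀.
After rotation:
I₁ = I₀ cos²(89° − 23°) = I₀ cos²(66°) = 0.1654 I₀.
I₂ = I₁ cos²(168° − 89°) = 0.1654 I₀ · cos²(79°) = 0.006023 I₀.
Ratio = 0.006023 / 0.04136 = 0.1456.

I_new/I_old ≈ 0.146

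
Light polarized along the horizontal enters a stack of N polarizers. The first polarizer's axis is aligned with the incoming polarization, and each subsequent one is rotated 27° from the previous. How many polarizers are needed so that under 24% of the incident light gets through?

N = 8

First polarizer is aligned with the polarization: full transmission.
Each further stage multiplies by cos²(27°) = 0.7939.
After N polarizers: T = 0.7939^(N−1). Require T < 0.24 ⇒ N−1 > ln(0.24)/ln(0.7939) = 6.18, so N−1 ≥ 7 and N = 8.
Check: N=8 gives T = 0.1988 < 0.24; N=7 gives T = 0.2504.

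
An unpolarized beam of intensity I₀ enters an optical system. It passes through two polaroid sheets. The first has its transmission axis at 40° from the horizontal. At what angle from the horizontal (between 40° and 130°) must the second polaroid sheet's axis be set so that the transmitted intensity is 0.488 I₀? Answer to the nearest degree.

θ ≈ 49°

Unpolarized light through the first polarizer → I₁ = ½ I₀, now polarized at 40°.
Need I₂/I₀ = 0.488, so cos²(θ − 40°) = 0.488 / 0.5 = 0.976.
θ − 40° = arccos(√0.976) = 8.9°, giving θ ≈ 40 + 8.9 = 48.9°.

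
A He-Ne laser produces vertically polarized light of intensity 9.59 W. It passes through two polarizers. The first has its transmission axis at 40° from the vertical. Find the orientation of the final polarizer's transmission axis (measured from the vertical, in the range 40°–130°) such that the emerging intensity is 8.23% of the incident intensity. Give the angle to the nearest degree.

θ ≈ 108°

I₁ = I₀ cos²(40° − 0°) = I₀ cos²(40°) = 0.5868 I₀.
Need I₂/I₀ = 0.0823, so cos²(θ − 40°) = 0.0823 / 0.5868 = 0.1402.
θ − 40° = arccos(√0.1402) = 68.0°, giving θ ≈ 40 + 68.0 = 108.0°.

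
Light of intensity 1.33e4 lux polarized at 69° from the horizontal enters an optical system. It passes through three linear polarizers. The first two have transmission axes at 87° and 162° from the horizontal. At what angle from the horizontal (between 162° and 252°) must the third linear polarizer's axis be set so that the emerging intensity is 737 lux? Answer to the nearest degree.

θ ≈ 179°

I₁ = I₀ cos²(87° − 69°) = I₀ cos²(18°) = 0.9045 I₀.
I₂ = I₁ cos²(162° − 87°) = 0.9045 I₀ · cos²(75°) = 0.06059 I₀.
Target fraction: 737 / 1.33e4 lux = 0.05541 of I₀.
Need I₃/I₀ = 0.05541, so cos²(θ − 162°) = 0.05541 / 0.06059 = 0.9146.
θ − 162° = arccos(√0.9146) = 17.0°, giving θ ≈ 162 + 17.0 = 179.0°.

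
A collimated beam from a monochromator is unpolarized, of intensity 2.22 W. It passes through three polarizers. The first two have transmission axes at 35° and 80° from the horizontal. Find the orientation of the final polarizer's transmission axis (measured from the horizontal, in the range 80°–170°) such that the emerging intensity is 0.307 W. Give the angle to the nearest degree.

Unpolarized light through the first polarizer → I₁ = ½ I₀, now polarized at 35°.
I₂ = I₁ cos²(80° − 35°) = 0.5 I₀ · cos²(45°) = 0.25 I₀.
Target fraction: 0.307 / 2.22 W = 0.1383 of I₀.
Need I₃/I₀ = 0.1383, so cos²(θ − 80°) = 0.1383 / 0.25 = 0.5532.
θ − 80° = arccos(√0.5532) = 41.9°, giving θ ≈ 80 + 41.9 = 121.9°.

θ ≈ 122°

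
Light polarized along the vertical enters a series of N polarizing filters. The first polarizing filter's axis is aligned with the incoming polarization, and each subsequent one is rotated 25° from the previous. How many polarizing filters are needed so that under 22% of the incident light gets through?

First polarizer is aligned with the polarization: full transmission.
Each further stage multiplies by cos²(25°) = 0.8214.
After N polarizers: T = 0.8214^(N−1). Require T < 0.22 ⇒ N−1 > ln(0.22)/ln(0.8214) = 7.70, so N−1 ≥ 8 and N = 9.
Check: N=9 gives T = 0.2072 < 0.22; N=8 gives T = 0.2523.

N = 9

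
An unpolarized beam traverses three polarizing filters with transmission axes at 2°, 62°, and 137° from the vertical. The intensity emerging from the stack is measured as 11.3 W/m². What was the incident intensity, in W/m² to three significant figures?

I₀ ≈ 1350 W/m²

Unpolarized light through the first polarizer → I₁ = ½ I₀, now polarized at 2°.
I₂ = I₁ cos²(62° − 2°) = 0.5 I₀ · cos²(60°) = 0.125 I₀.
I₃ = I₂ cos²(137° − 62°) = 0.125 I₀ · cos²(75°) = 0.008373 I₀.
So 11.3 W/m² = 0.008373 I₀, giving I₀ = 11.3/0.008373 = 1350 W/m².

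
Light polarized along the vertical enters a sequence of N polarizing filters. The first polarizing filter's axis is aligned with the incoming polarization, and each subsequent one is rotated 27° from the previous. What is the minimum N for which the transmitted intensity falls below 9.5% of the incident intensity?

N = 12

First polarizer is aligned with the polarization: full transmission.
Each further stage multiplies by cos²(27°) = 0.7939.
After N polarizers: T = 0.7939^(N−1). Require T < 0.095 ⇒ N−1 > ln(0.095)/ln(0.7939) = 10.20, so N−1 ≥ 11 and N = 12.
Check: N=12 gives T = 0.07895 < 0.095; N=11 gives T = 0.09945.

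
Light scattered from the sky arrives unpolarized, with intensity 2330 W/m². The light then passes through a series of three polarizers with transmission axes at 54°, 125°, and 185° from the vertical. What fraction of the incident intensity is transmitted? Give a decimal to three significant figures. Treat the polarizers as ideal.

I/I₀ ≈ 0.0132

Unpolarized light through the first polarizer → I₁ = 2330 W/m²/2 = 1165 W/m², polarized at 54°.
I₂ = I₁ · cos²(71°) = 1165 · 0.106 = 123.5 W/m².
I₃ = I₂ · cos²(60°) = 123.5 · 0.25 = 30.87 W/m².
Transmitted fraction = 0.01325.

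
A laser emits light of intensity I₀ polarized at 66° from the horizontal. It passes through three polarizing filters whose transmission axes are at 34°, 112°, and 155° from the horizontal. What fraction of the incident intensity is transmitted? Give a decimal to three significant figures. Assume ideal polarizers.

By Malus's law, I₁ = I₀ cos²(34° − 66°) = I₀ cos²(32°) = 0.7192 I₀.
I₂ = I₁ cos²(112° − 34°) = 0.7192 I₀ · cos²(78°) = 0.03109 I₀.
I₃ = I₂ cos²(155° − 112°) = 0.03109 I₀ · cos²(43°) = 0.01663 I₀.
Transmitted fraction = 0.01663.

≈ 0.0166 I₀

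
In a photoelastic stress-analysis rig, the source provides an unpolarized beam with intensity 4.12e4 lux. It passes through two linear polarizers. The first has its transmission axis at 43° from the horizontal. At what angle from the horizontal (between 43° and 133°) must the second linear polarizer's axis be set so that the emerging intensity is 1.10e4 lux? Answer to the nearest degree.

Unpolarized light through the first polarizer → I₁ = ½ I₀, now polarized at 43°.
Target fraction: 1.10e4 / 4.12e4 lux = 0.267 of I₀.
Need I₂/I₀ = 0.267, so cos²(θ − 43°) = 0.267 / 0.5 = 0.534.
θ − 43° = arccos(√0.534) = 43.1°, giving θ ≈ 43 + 43.1 = 86.1°.

θ ≈ 86°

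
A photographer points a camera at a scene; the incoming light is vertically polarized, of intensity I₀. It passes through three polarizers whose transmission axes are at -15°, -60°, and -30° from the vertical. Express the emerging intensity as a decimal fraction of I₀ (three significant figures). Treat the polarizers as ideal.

≈ 0.350 I₀

By Malus's law, I₁ = I₀ cos²(-15° − 0°) = I₀ cos²(15°) = 0.933 I₀.
I₂ = I₁ cos²(-60° + 15°) = 0.933 I₀ · cos²(45°) = 0.4665 I₀.
I₃ = I₂ cos²(-30° + 60°) = 0.4665 I₀ · cos²(30°) = 0.3499 I₀.
Transmitted fraction = 0.3499.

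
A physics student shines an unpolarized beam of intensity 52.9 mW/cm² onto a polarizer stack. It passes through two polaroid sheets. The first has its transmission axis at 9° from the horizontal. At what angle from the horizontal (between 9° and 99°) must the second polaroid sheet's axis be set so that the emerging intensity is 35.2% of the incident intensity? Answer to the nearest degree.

Unpolarized light through the first polarizer → I₁ = ½ I₀, now polarized at 9°.
Need I₂/I₀ = 0.352, so cos²(θ − 9°) = 0.352 / 0.5 = 0.704.
θ − 9° = arccos(√0.704) = 33.0°, giving θ ≈ 9 + 33.0 = 42.0°.

θ ≈ 42°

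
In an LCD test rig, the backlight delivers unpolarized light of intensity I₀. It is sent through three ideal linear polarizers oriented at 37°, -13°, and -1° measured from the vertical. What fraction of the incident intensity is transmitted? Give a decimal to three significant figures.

≈ 0.198 I₀

Unpolarized light through the first polarizer → I₁ = ½ I₀, now polarized at 37°.
I₂ = I₁ cos²(-13° − 37°) = 0.5 I₀ · cos²(50°) = 0.2066 I₀.
I₃ = I₂ cos²(-1° + 13°) = 0.2066 I₀ · cos²(12°) = 0.1977 I₀.
Transmitted fraction = 0.1977.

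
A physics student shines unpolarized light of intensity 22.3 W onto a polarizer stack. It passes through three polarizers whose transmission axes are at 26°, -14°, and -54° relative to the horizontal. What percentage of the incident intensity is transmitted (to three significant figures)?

≈ 17.2%

Unpolarized light through the first polarizer → I₁ = 22.3 W/2 = 11.15 W, polarized at 26°.
I₂ = I₁ · cos²(40°) = 11.15 · 0.5868 = 6.543 W.
I₃ = I₂ · cos²(40°) = 6.543 · 0.5868 = 3.84 W.
That is 17.22% of the incident intensity.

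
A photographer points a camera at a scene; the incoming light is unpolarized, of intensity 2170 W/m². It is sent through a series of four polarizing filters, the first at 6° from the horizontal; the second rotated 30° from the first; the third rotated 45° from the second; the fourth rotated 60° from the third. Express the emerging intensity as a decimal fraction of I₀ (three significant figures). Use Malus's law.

Unpolarized light through the first polarizer → I₁ = 2170 W/m²/2 = 1085 W/m², polarized at 6°.
I₂ = I₁ · cos²(30°) = 1085 · 0.75 = 813.8 W/m².
I₃ = I₂ · cos²(45°) = 813.8 · 0.5 = 406.9 W/m².
I₄ = I₃ · cos²(60°) = 406.9 · 0.25 = 101.7 W/m².
Transmitted fraction = 0.04688.

I/I₀ ≈ 0.0469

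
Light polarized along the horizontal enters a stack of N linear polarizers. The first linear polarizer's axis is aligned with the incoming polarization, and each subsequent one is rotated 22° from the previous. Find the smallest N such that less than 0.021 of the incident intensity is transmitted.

N = 27

First polarizer is aligned with the polarization: full transmission.
Each further stage multiplies by cos²(22°) = 0.8597.
After N polarizers: T = 0.8597^(N−1). Require T < 0.021 ⇒ N−1 > ln(0.021)/ln(0.8597) = 25.55, so N−1 ≥ 26 and N = 27.
Check: N=27 gives T = 0.01962 < 0.021; N=26 gives T = 0.02282.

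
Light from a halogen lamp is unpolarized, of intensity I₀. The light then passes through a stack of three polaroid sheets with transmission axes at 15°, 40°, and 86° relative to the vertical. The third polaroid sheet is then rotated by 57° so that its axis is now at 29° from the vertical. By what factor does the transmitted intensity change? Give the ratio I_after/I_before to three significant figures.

Before rotation:
Unpolarized light through the first polarizer → I₁ = ½ I₀, now polarized at 15°.
I₂ = I₁ cos²(40° − 15°) = 0.5 I₀ · cos²(25°) = 0.4107 I₀.
I₃ = I₂ cos²(86° − 40°) = 0.4107 I₀ · cos²(46°) = 0.1982 I₀.
After rotation:
Unpolarized light through the first polarizer → I₁ = ½ I₀, now polarized at 15°.
I₂ = I₁ cos²(40° − 15°) = 0.5 I₀ · cos²(25°) = 0.4107 I₀.
I₃ = I₂ cos²(29° − 40°) = 0.4107 I₀ · cos²(11°) = 0.3957 I₀.
Ratio = 0.3957 / 0.1982 = 1.997.

I_new/I_old ≈ 2.00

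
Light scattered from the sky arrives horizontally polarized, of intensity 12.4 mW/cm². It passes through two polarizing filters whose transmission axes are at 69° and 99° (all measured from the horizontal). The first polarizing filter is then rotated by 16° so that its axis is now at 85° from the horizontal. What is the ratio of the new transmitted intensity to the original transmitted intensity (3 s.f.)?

I_new/I_old ≈ 0.0742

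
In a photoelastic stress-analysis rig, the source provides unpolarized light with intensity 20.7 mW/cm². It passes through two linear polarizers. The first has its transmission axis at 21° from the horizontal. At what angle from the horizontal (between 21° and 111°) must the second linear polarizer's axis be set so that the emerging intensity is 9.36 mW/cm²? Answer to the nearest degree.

Unpolarized light through the first polarizer → I₁ = ½ I₀, now polarized at 21°.
Target fraction: 9.36 / 20.7 mW/cm² = 0.4522 of I₀.
Need I₂/I₀ = 0.4522, so cos²(θ − 21°) = 0.4522 / 0.5 = 0.9043.
θ − 21° = arccos(√0.9043) = 18.0°, giving θ ≈ 21 + 18.0 = 39.0°.

θ ≈ 39°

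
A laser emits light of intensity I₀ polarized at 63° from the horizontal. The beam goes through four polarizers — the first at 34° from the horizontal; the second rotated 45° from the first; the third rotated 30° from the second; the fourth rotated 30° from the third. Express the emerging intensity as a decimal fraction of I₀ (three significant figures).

≈ 0.215 I₀

I₁ = I₀ cos²(34° − 63°) = I₀ cos²(29°) = 0.765 I₀.
I₂ = I₁ cos²(45°) = 0.765 · 0.5 I₀ = 0.3825 I₀.
I₃ = I₂ cos²(30°) = 0.3825 · 0.75 I₀ = 0.2869 I₀.
I₄ = I₃ cos²(30°) = 0.2869 · 0.75 I₀ = 0.2151 I₀.
Transmitted fraction = 0.2151.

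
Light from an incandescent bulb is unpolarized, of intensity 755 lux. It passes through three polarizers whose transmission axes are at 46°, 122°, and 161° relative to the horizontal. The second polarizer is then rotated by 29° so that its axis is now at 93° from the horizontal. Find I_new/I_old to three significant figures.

I_new/I_old ≈ 1.85

Before rotation:
Unpolarized light through the first polarizer → I₁ = ½ I₀, now polarized at 46°.
I₂ = I₁ cos²(122° − 46°) = 0.5 I₀ · cos²(76°) = 0.02926 I₀.
I₃ = I₂ cos²(161° − 122°) = 0.02926 I₀ · cos²(39°) = 0.01767 I₀.
After rotation:
Unpolarized light through the first polarizer → I₁ = ½ I₀, now polarized at 46°.
I₂ = I₁ cos²(93° − 46°) = 0.5 I₀ · cos²(47°) = 0.2326 I₀.
I₃ = I₂ cos²(161° − 93°) = 0.2326 I₀ · cos²(68°) = 0.03264 I₀.
Ratio = 0.03264 / 0.01767 = 1.847.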